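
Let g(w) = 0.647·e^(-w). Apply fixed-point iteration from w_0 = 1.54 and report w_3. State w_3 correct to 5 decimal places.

w_1 = g(1.540000) = 0.138705
w_2 = g(0.138705) = 0.563204
w_3 = g(0.563204) = 0.368390

0.36839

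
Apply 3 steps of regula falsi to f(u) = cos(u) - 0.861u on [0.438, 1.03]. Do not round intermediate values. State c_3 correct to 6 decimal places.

f(0.438000) = 0.528484, f(1.030000) = -0.372011
step 1: c = 0.785434, f(c) = 0.030823 > 0 → new bracket [0.785434, 1.030000]
step 2: c = 0.804147, f(c) = 0.001355 > 0 → new bracket [0.804147, 1.030000]
step 3: c = 0.804967, f(c) = 0.000059 > 0 → new bracket [0.804967, 1.030000]

0.804967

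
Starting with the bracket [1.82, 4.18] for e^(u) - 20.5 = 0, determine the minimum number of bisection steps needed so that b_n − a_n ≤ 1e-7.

Initial width b − a = 4.18 − 1.82 = 2.360000.
After n steps the width is (b−a)/2^n; need (b−a)/2^n ≤ 1e-7.
So n ≥ log₂(2.360000/1e-7) = log₂(23600000.0000) ≈ 24.4923.
Hence n = 25.

25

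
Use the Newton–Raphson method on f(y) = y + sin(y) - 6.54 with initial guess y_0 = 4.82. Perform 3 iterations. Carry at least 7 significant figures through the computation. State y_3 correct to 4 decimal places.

f'(y) = 1 + cos(y)
y_0 = 4.820000: f = -2.714216, f' = 1.107403 → y_1 = 4.820000 - (-2.714216)/(1.107403) = 7.270973
y_1 = 7.270973: f = 1.565782, f' = 1.550538 → y_2 = 7.270973 - (1.565782)/(1.550538) = 6.261141
y_2 = 6.261141: f = -0.300901, f' = 1.999757 → y_3 = 6.261141 - (-0.300901)/(1.999757) = 6.411610

6.4116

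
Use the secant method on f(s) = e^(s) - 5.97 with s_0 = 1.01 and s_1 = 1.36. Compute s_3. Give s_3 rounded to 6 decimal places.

1.741915

Secant update: s_(k+1) = s_k − f(s_k)·(s_k − s_(k-1))/(f(s_k) − f(s_(k-1))).
f(s_0) = -3.224399, f(s_1) = -2.073807
s_2 = 1.360000 - (-2.073807)·(1.360000 - 1.010000)/(-2.073807 - (-3.224399)) = 1.990834; f(s_2) = 1.351635
s_3 = 1.990834 - (1.351635)·(1.990834 - 1.360000)/(1.351635 - (-2.073807)) = 1.741915; f(s_3) = -0.261737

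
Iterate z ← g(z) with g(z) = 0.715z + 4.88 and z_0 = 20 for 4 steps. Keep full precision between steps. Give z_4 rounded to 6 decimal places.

z_1 = g(20.000000) = 19.180000
z_2 = g(19.180000) = 18.593700
z_3 = g(18.593700) = 18.174495
z_4 = g(18.174495) = 17.874764

17.874764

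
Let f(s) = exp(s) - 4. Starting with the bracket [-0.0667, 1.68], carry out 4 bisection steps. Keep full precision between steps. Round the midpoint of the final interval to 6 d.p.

f(-0.066700) = -3.064524, f(1.680000) = 1.365556 (opposite signs)
step 1: m = 0.806650, f(m) = -1.759610 < 0 → root in [0.806650, 1.680000]
step 2: m = 1.243325, f(m) = -0.532877 < 0 → root in [1.243325, 1.680000]
step 3: m = 1.461663, f(m) = 0.313124 > 0 → root in [1.243325, 1.461663]
step 4: m = 1.352494, f(m) = -0.132943 < 0 → root in [1.352494, 1.461663]
Midpoint of [1.352494, 1.461663] = 1.407078

1.407078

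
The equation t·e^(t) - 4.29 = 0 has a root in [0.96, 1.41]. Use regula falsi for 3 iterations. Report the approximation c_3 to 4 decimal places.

1.2402

f(0.960000) = -1.782771, f(1.410000) = 1.485297
step 1: c = 1.205481, f(c) = -0.265669 < 0 → new bracket [1.205481, 1.410000]
step 2: c = 1.236512, f(c) = -0.031973 < 0 → new bracket [1.236512, 1.410000]
step 3: c = 1.240168, f(c) = -0.003742 < 0 → new bracket [1.240168, 1.410000]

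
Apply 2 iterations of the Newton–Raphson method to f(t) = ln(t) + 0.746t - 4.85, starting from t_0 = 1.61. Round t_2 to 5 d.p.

f'(t) = 1/t + 0.746
t_0 = 1.610000: f = -3.172706, f' = 1.367118 → t_1 = 1.610000 - (-3.172706)/(1.367118) = 3.930726
t_1 = 3.930726: f = -0.548855, f' = 1.000406 → t_2 = 3.930726 - (-0.548855)/(1.000406) = 4.479358

4.47936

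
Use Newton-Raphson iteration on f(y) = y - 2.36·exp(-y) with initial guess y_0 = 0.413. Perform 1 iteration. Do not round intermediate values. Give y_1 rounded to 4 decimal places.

f'(y) = 1 + 2.36·exp(-y)
y_0 = 0.413000: f = -1.148523, f' = 2.561523 → y_1 = 0.413000 - (-1.148523)/(2.561523) = 0.861375

0.8614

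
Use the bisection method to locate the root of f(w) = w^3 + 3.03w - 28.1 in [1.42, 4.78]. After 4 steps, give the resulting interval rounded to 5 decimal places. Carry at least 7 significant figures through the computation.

[2.68000, 2.89000]

f(1.420000) = -20.934112, f(4.780000) = 95.598752 (opposite signs)
step 1: m = 3.100000, f(m) = 11.084000 > 0 → root in [1.420000, 3.100000]
step 2: m = 2.260000, f(m) = -9.709024 < 0 → root in [2.260000, 3.100000]
step 3: m = 2.680000, f(m) = -0.730768 < 0 → root in [2.680000, 3.100000]
step 4: m = 2.890000, f(m) = 4.794269 > 0 → root in [2.680000, 2.890000]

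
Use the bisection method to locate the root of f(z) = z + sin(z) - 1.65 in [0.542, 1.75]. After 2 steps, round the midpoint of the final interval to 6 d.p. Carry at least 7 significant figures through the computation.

f(0.542000) = -0.592150, f(1.750000) = 1.083986 (opposite signs)
step 1: m = 1.146000, f(m) = 0.407123 > 0 → root in [0.542000, 1.146000]
step 2: m = 0.844000, f(m) = -0.058693 < 0 → root in [0.844000, 1.146000]
Midpoint of [0.844000, 1.146000] = 0.995000

0.995000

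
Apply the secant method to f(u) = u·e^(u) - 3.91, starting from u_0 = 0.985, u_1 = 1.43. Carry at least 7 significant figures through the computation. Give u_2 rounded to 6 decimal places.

f(u_0) = -1.272355, f(u_1) = 2.065540
u_2 = 1.430000 - (2.065540)·(1.430000 - 0.985000)/(2.065540 - (-1.272355)) = 1.154627; f(u_2) = -0.246552

1.154627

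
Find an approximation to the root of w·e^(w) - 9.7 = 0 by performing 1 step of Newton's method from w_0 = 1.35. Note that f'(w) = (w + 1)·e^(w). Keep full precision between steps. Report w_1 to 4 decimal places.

1.8456

w_0 = 1.350000: f = -4.492476, f' = 9.064950 → w_1 = 1.350000 - (-4.492476)/(9.064950) = 1.845587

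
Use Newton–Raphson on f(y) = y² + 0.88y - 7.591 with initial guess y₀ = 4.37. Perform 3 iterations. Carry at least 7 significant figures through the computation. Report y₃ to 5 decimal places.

2.35023

f'(y) = 2y + 0.88
y_0 = 4.370000: f = 15.351500, f' = 9.620000 → y_1 = 4.370000 - (15.351500)/(9.620000) = 2.774210
y_1 = 2.774210: f = 2.546546, f' = 6.428420 → y_2 = 2.774210 - (2.546546)/(6.428420) = 2.378071
y_2 = 2.378071: f = 0.156926, f' = 5.636143 → y_3 = 2.378071 - (0.156926)/(5.636143) = 2.350229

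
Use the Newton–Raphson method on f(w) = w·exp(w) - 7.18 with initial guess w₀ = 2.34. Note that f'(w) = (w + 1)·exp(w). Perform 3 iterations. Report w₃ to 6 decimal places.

1.541836

w_0 = 2.340000: f = 17.112094, f' = 34.673330 → w_1 = 2.340000 - (17.112094)/(34.673330) = 1.846477
w_1 = 1.846477: f = 4.521958, f' = 18.039410 → w_2 = 1.846477 - (4.521958)/(18.039410) = 1.595806
w_2 = 1.595806: f = 0.690995, f' = 12.803297 → w_3 = 1.595806 - (0.690995)/(12.803297) = 1.541836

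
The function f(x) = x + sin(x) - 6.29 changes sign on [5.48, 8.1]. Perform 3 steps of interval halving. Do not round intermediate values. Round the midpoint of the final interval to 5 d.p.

f(5.480000) = -1.529572, f(8.100000) = 2.779890 (opposite signs)
step 1: m = 6.790000, f(m) = 0.985395 > 0 → root in [5.480000, 6.790000]
step 2: m = 6.135000, f(m) = -0.302644 < 0 → root in [6.135000, 6.790000]
step 3: m = 6.462500, f(m) = 0.350855 > 0 → root in [6.135000, 6.462500]
Midpoint of [6.135000, 6.462500] = 6.298750

6.29875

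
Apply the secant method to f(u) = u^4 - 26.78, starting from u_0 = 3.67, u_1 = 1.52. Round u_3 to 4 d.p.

2.7039

Secant update: u_(k+1) = u_k − f(u_k)·(u_k − u_(k-1))/(f(u_k) − f(u_(k-1))).
f(u_0) = 154.631267, f(u_1) = -21.442052
u_2 = 1.520000 - (-21.442052)·(1.520000 - 3.670000)/(-21.442052 - (154.631267)) = 1.781825; f(u_2) = -16.700006
u_3 = 1.781825 - (-16.700006)·(1.781825 - 1.520000)/(-16.700006 - (-21.442052)) = 2.703891; f(u_3) = 26.671136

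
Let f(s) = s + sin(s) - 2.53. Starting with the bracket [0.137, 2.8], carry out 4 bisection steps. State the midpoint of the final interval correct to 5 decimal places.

f(0.137000) = -2.256428, f(2.800000) = 0.604988 (opposite signs)
step 1: m = 1.468500, f(m) = -0.066728 < 0 → root in [1.468500, 2.800000]
step 2: m = 2.134250, f(m) = 0.449666 > 0 → root in [1.468500, 2.134250]
step 3: m = 1.801375, f(m) = 0.244909 > 0 → root in [1.468500, 1.801375]
step 4: m = 1.634937, f(m) = 0.102881 > 0 → root in [1.468500, 1.634937]
Midpoint of [1.468500, 1.634937] = 1.551719

1.55172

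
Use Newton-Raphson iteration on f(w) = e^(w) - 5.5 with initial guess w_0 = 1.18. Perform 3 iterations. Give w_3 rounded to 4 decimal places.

f'(w) = e^(w)
w_0 = 1.180000: f = -2.245626, f' = 3.254374 → w_1 = 1.180000 - (-2.245626)/(3.254374) = 1.870033
w_1 = 1.870033: f = 0.988511, f' = 6.488511 → w_2 = 1.870033 - (0.988511)/(6.488511) = 1.717685
w_2 = 1.717685: f = 0.071616, f' = 5.571616 → w_3 = 1.717685 - (0.071616)/(5.571616) = 1.704831

1.7048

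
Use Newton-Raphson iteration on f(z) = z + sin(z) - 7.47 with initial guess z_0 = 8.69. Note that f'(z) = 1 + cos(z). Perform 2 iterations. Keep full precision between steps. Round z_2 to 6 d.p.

Newton update: z ← z − f(z)/f'(z).
z_0 = 8.690000: f = 1.890422, f' = 0.258020 → z_1 = 8.690000 - (1.890422)/(0.258020) = 1.363360
z_1 = 1.363360: f = -5.128078, f' = 1.205952 → z_2 = 1.363360 - (-5.128078)/(1.205952) = 5.615666

5.615666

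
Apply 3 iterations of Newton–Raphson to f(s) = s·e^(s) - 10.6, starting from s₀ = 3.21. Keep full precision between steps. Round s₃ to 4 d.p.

1.8296

f'(s) = (s + 1)·e^(s)
s_0 = 3.210000: f = 68.940867, f' = 104.319953 → s_1 = 3.210000 - (68.940867)/(104.319953) = 2.549140
s_1 = 2.549140: f = 22.019044, f' = 45.415140 → s_2 = 2.549140 - (22.019044)/(45.415140) = 2.064301
s_2 = 2.064301: f = 5.666252, f' = 24.146039 → s_3 = 2.064301 - (5.666252)/(24.146039) = 1.829635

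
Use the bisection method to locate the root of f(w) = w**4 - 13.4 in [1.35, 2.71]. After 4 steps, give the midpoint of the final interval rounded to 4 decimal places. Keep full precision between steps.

1.9025

f(1.350000) = -10.078494, f(2.710000) = 40.535805 (opposite signs)
step 1: m = 2.030000, f(m) = 3.581817 > 0 → root in [1.350000, 2.030000]
step 2: m = 1.690000, f(m) = -5.242693 < 0 → root in [1.690000, 2.030000]
step 3: m = 1.860000, f(m) = -1.431168 < 0 → root in [1.860000, 2.030000]
step 4: m = 1.945000, f(m) = 0.911278 > 0 → root in [1.860000, 1.945000]
Midpoint of [1.860000, 1.945000] = 1.902500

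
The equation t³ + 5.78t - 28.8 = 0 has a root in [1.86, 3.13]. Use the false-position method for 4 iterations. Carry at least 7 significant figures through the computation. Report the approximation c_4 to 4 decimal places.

2.4464

f(1.860000) = -11.614344, f(3.130000) = 19.955697
step 1: c = 2.327222, f(c) = -2.744511 < 0 → new bracket [2.327222, 3.130000]
step 2: c = 2.424280, f(c) = -0.539849 < 0 → new bracket [2.424280, 3.130000]
step 3: c = 2.442868, f(c) = -0.102146 < 0 → new bracket [2.442868, 3.130000]
step 4: c = 2.446368, f(c) = -0.019184 < 0 → new bracket [2.446368, 3.130000]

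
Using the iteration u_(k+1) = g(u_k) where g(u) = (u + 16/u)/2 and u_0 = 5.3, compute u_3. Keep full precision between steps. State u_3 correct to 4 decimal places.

4.0000

u_1 = g(5.300000) = 4.159434
u_2 = g(4.159434) = 4.003056
u_3 = g(4.003056) = 4.000001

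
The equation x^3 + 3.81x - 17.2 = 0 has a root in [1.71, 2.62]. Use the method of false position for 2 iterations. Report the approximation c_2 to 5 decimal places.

2.08371

False-position update: c = (a·f(b) − b·f(a))/(f(b) − f(a)); replace the endpoint whose sign matches f(c).
f(1.710000) = -5.684689, f(2.620000) = 10.766928
step 1: c = 2.024441, f(c) = -1.189985 < 0 → new bracket [2.024441, 2.620000]
step 2: c = 2.083713, f(c) = -0.213865 < 0 → new bracket [2.083713, 2.620000]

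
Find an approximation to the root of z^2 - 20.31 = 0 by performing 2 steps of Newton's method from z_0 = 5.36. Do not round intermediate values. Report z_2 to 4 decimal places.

f'(z) = 2z
z_0 = 5.360000: f = 8.419600, f' = 10.720000 → z_1 = 5.360000 - (8.419600)/(10.720000) = 4.574590
z_1 = 4.574590: f = 0.616870, f' = 9.149179 → z_2 = 4.574590 - (0.616870)/(9.149179) = 4.507166

4.5072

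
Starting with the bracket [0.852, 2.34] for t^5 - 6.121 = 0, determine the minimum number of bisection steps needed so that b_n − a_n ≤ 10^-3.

11

Initial width b − a = 2.34 − 0.852 = 1.488000.
After n steps the width is (b−a)/2^n; need (b−a)/2^n ≤ 10^-3.
So n ≥ log₂(1.488000/10^-3) = log₂(1488.0000) ≈ 10.5392.
Hence n = 11.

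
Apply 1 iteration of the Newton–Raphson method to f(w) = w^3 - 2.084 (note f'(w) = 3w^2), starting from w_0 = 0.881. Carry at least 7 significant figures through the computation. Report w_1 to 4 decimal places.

w_0 = 0.881000: f = -1.400202, f' = 2.328483 → w_1 = 0.881000 - (-1.400202)/(2.328483) = 1.482337

1.4823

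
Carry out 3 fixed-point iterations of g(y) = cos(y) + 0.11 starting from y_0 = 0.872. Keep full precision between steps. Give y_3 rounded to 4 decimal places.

0.7779

y_1 = g(0.872000) = 0.753297
y_2 = g(0.753297) = 0.839438
y_3 = g(0.839438) = 0.777881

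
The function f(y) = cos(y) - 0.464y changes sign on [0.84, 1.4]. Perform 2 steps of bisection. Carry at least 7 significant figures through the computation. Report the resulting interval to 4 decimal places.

[0.9800, 1.1200]

f(0.840000) = 0.277703, f(1.400000) = -0.479633 (opposite signs)
step 1: m = 1.120000, f(m) = -0.083998 < 0 → root in [0.840000, 1.120000]
step 2: m = 0.980000, f(m) = 0.102303 > 0 → root in [0.980000, 1.120000]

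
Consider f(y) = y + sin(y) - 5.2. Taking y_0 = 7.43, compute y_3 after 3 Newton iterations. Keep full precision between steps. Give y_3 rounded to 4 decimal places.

f'(y) = 1 + cos(y)
y_0 = 7.430000: f = 3.141458, f' = 1.411393 → y_1 = 7.430000 - (3.141458)/(1.411393) = 5.204214
y_1 = 5.204214: f = -0.877258, f' = 1.472235 → y_2 = 5.204214 - (-0.877258)/(1.472235) = 5.800082
y_2 = 5.800082: f = 0.135553, f' = 1.885558 → y_3 = 5.800082 - (0.135553)/(1.885558) = 5.728192

5.7282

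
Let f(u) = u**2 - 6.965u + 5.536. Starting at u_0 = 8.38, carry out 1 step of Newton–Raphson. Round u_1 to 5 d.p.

6.60423

Newton update: u ← u − f(u)/f'(u).
f'(u) = 2u - 6.965
u_0 = 8.380000: f = 17.393700, f' = 9.795000 → u_1 = 8.380000 - (17.393700)/(9.795000) = 6.604227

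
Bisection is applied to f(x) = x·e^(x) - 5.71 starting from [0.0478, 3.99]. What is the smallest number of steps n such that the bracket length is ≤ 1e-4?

16

Initial width b − a = 3.99 − 0.0478 = 3.942200.
After n steps the width is (b−a)/2^n; need (b−a)/2^n ≤ 1e-4.
So n ≥ log₂(3.942200/1e-4) = log₂(39422.0000) ≈ 15.2667.
Hence n = 16.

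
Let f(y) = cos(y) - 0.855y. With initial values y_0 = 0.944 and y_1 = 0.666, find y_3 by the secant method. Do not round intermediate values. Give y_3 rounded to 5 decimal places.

0.80821

f(y_0) = -0.220567, f(y_1) = 0.216869
y_2 = 0.666000 - (0.216869)·(0.666000 - 0.944000)/(0.216869 - (-0.220567)) = 0.803825; f(y_2) = 0.006687
y_3 = 0.803825 - (0.006687)·(0.803825 - 0.666000)/(0.006687 - (0.216869)) = 0.808210; f(y_3) = -0.000226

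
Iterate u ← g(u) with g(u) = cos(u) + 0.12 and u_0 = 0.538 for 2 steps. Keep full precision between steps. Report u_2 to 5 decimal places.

0.67807

u_1 = g(0.538000) = 0.978735
u_2 = g(0.978735) = 0.678072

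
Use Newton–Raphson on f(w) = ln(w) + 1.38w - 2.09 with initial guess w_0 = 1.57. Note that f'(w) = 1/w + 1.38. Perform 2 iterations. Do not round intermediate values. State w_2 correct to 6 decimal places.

1.315676

w_0 = 1.570000: f = 0.527676, f' = 2.016943 → w_1 = 1.570000 - (0.527676)/(2.016943) = 1.308378
w_1 = 1.308378: f = -0.015649, f' = 2.144305 → w_2 = 1.308378 - (-0.015649)/(2.144305) = 1.315676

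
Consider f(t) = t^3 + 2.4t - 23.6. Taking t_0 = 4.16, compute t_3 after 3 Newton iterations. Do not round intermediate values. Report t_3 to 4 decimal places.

Newton update: t ← t − f(t)/f'(t).
f'(t) = 3t^2 + 2.4
t_0 = 4.160000: f = 58.375296, f' = 54.316800 → t_1 = 4.160000 - (58.375296)/(54.316800) = 3.085281
t_1 = 3.085281: f = 13.173338, f' = 30.956877 → t_2 = 3.085281 - (13.173338)/(30.956877) = 2.659743
t_2 = 2.659743: f = 1.599017, f' = 23.622693 → t_3 = 2.659743 - (1.599017)/(23.622693) = 2.592053

2.5921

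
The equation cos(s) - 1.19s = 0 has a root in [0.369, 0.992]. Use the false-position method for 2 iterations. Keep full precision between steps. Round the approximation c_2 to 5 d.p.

False-position update: c = (a·f(b) − b·f(a))/(f(b) − f(a)); replace the endpoint whose sign matches f(c).
f(0.369000) = 0.493578, f(0.992000) = -0.633463
step 1: c = 0.641838, f(c) = 0.037210 > 0 → new bracket [0.641838, 0.992000]
step 2: c = 0.661265, f(c) = 0.002310 > 0 → new bracket [0.661265, 0.992000]

0.66127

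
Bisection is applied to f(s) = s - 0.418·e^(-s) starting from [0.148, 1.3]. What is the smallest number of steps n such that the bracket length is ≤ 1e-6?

Initial width b − a = 1.3 − 0.148 = 1.152000.
After n steps the width is (b−a)/2^n; need (b−a)/2^n ≤ 1e-6.
So n ≥ log₂(1.152000/1e-6) = log₂(1152000.0000) ≈ 20.1357.
Hence n = 21.

21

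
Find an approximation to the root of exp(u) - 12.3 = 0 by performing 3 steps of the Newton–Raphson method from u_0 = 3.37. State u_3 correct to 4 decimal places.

2.5103

f'(u) = exp(u)
u_0 = 3.370000: f = 16.778527, f' = 29.078527 → u_1 = 3.370000 - (16.778527)/(29.078527) = 2.792993
u_1 = 2.792993: f = 4.029814, f' = 16.329814 → u_2 = 2.792993 - (4.029814)/(16.329814) = 2.546216
u_2 = 2.546216: f = 0.458734, f' = 12.758734 → u_3 = 2.546216 - (0.458734)/(12.758734) = 2.510262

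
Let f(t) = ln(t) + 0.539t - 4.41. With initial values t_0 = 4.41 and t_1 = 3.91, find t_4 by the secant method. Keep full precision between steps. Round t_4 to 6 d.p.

5.143390

f(t_0) = -0.549135, f(t_1) = -0.938973
t_2 = 3.910000 - (-0.938973)·(3.910000 - 4.410000)/(-0.938973 - (-0.549135)) = 5.114313; f(t_2) = -0.021342
t_3 = 5.114313 - (-0.021342)·(5.114313 - 3.910000)/(-0.021342 - (-0.938973)) = 5.142323; f(t_3) = -0.000783
t_4 = 5.142323 - (-0.000783)·(5.142323 - 5.114313)/(-0.000783 - (-0.021342)) = 5.143390; f(t_4) = -0.000001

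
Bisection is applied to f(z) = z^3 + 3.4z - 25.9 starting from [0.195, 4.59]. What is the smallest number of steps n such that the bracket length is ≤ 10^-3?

Initial width b − a = 4.59 − 0.195 = 4.395000.
After n steps the width is (b−a)/2^n; need (b−a)/2^n ≤ 10^-3.
So n ≥ log₂(4.395000/10^-3) = log₂(4395.0000) ≈ 12.1016.
Hence n = 13.

13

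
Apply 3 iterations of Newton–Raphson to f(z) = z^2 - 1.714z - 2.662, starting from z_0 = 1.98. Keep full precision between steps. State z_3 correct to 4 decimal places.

Newton update: z ← z − f(z)/f'(z).
f'(z) = 2z - 1.714
z_0 = 1.980000: f = -2.135320, f' = 2.246000 → z_1 = 1.980000 - (-2.135320)/(2.246000) = 2.930721
z_1 = 2.930721: f = 0.903871, f' = 4.147443 → z_2 = 2.930721 - (0.903871)/(4.147443) = 2.712787
z_2 = 2.712787: f = 0.047495, f' = 3.711573 → z_3 = 2.712787 - (0.047495)/(3.711573) = 2.699990

2.7000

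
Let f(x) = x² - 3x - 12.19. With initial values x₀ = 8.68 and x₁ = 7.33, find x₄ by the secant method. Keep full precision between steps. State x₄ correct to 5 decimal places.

5.30675

f(x_0) = 37.112400, f(x_1) = 19.548900
x_2 = 7.330000 - (19.548900)·(7.330000 - 8.680000)/(19.548900 - (37.112400)) = 5.827394; f(x_2) = 4.286342
x_3 = 5.827394 - (4.286342)·(5.827394 - 7.330000)/(4.286342 - (19.548900)) = 5.405402; f(x_3) = 0.812165
x_4 = 5.405402 - (0.812165)·(5.405402 - 5.827394)/(0.812165 - (4.286342)) = 5.306752; f(x_4) = 0.051361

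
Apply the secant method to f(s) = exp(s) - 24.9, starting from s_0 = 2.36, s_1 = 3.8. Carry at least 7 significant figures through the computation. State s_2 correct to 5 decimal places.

Secant update: s_(k+1) = s_k − f(s_k)·(s_k − s_(k-1))/(f(s_k) − f(s_(k-1))).
f(s_0) = -14.309049, f(s_1) = 19.801184
s_2 = 3.800000 - (19.801184)·(3.800000 - 2.360000)/(19.801184 - (-14.309049)) = 2.964072; f(s_2) = -5.523291

2.96407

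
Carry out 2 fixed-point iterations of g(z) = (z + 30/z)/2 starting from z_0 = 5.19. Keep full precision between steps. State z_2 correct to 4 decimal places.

5.4772

z_1 = g(5.190000) = 5.485173
z_2 = g(5.485173) = 5.477231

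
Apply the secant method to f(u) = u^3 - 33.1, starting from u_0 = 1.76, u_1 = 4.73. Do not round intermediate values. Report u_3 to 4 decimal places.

f(u_0) = -27.648224, f(u_1) = 72.723817
u_2 = 4.730000 - (72.723817)·(4.730000 - 1.760000)/(72.723817 - (-27.648224)) = 2.578109; f(u_2) = -15.964231
u_3 = 2.578109 - (-15.964231)·(2.578109 - 4.730000)/(-15.964231 - (72.723817)) = 2.965458; f(u_3) = -7.021929

2.9655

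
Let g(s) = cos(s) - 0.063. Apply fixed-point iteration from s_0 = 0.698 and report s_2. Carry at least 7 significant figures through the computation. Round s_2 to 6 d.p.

0.699823

s_1 = g(0.698000) = 0.703129
s_2 = g(0.703129) = 0.699823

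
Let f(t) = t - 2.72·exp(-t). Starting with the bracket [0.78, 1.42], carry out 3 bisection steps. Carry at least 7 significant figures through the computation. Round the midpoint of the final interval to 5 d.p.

0.98000

f(0.780000) = -0.466864, f(1.420000) = 0.762538 (opposite signs)
step 1: m = 1.100000, f(m) = 0.194591 > 0 → root in [0.780000, 1.100000]
step 2: m = 0.940000, f(m) = -0.122508 < 0 → root in [0.940000, 1.100000]
step 3: m = 1.020000, f(m) = 0.039182 > 0 → root in [0.940000, 1.020000]
Midpoint of [0.940000, 1.020000] = 0.980000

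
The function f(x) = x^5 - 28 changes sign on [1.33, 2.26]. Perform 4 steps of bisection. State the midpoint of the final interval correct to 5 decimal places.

f(1.330000) = -23.838420, f(2.260000) = 30.957926 (opposite signs)
step 1: m = 1.795000, f(m) = -9.365306 < 0 → root in [1.795000, 2.260000]
step 2: m = 2.027500, f(m) = 6.261338 > 0 → root in [1.795000, 2.027500]
step 3: m = 1.911250, f(m) = -2.497222 < 0 → root in [1.911250, 2.027500]
step 4: m = 1.969375, f(m) = 1.623891 > 0 → root in [1.911250, 1.969375]
Midpoint of [1.911250, 1.969375] = 1.940312

1.94031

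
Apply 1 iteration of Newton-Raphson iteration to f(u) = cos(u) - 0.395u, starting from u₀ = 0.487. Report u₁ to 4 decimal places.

f'(u) = -sin(u) - 0.395
u_0 = 0.487000: f = 0.691376, f' = -0.862977 → u_1 = 0.487000 - (0.691376)/(-0.862977) = 1.288152

1.2882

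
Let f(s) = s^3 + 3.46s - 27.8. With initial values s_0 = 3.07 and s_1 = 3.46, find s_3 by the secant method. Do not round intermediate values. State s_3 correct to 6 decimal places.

2.670261

f(s_0) = 11.756643, f(s_1) = 25.593336
s_2 = 3.460000 - (25.593336)·(3.460000 - 3.070000)/(25.593336 - (11.756643)) = 2.738628; f(s_2) = 2.215595
s_3 = 2.738628 - (2.215595)·(2.738628 - 3.460000)/(2.215595 - (25.593336)) = 2.670261; f(s_3) = 0.478850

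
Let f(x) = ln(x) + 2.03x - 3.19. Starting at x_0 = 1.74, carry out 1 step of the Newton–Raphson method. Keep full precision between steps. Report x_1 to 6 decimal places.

1.395975

f'(x) = 1/x + 2.03
x_0 = 1.740000: f = 0.896085, f' = 2.604713 → x_1 = 1.740000 - (0.896085)/(2.604713) = 1.395975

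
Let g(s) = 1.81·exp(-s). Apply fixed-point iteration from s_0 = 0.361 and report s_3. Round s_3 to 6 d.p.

1.084045

s_1 = g(0.361000) = 1.261532
s_2 = g(1.261532) = 0.512628
s_3 = g(0.512628) = 1.084045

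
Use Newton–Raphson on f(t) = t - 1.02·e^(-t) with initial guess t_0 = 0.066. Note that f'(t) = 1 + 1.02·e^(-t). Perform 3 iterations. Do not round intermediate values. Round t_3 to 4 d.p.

0.5743

Newton update: t ← t − f(t)/f'(t).
t_0 = 0.066000: f = -0.888853, f' = 1.954853 → t_1 = 0.066000 - (-0.888853)/(1.954853) = 0.520691
t_1 = 0.520691: f = -0.085302, f' = 1.605992 → t_2 = 0.520691 - (-0.085302)/(1.605992) = 0.573805
t_2 = 0.573805: f = -0.000840, f' = 1.574645 → t_3 = 0.573805 - (-0.000840)/(1.574645) = 0.574339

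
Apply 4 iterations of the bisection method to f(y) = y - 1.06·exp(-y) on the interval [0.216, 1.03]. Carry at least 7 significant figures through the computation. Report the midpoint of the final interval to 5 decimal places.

f(0.216000) = -0.638079, f(1.030000) = 0.651573 (opposite signs)
step 1: m = 0.623000, f(m) = 0.054487 > 0 → root in [0.216000, 0.623000]
step 2: m = 0.419500, f(m) = -0.277318 < 0 → root in [0.419500, 0.623000]
step 3: m = 0.521250, f(m) = -0.108155 < 0 → root in [0.521250, 0.623000]
step 4: m = 0.572125, f(m) = -0.026059 < 0 → root in [0.572125, 0.623000]
Midpoint of [0.572125, 0.623000] = 0.597562

0.59756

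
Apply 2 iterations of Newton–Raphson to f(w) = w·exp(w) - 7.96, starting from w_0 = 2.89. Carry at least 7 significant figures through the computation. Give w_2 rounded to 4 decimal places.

f'(w) = (w + 1)·exp(w)
w_0 = 2.890000: f = 44.040665, f' = 69.993974 → w_1 = 2.890000 - (44.040665)/(69.993974) = 2.260793
w_1 = 2.260793: f = 13.722584, f' = 31.273280 → w_2 = 2.260793 - (13.722584)/(31.273280) = 1.821998

1.8220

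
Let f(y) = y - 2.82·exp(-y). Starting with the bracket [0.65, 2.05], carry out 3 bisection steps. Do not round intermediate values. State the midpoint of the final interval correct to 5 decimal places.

1.08750

f(0.650000) = -0.822169, f(2.050000) = 1.686968 (opposite signs)
step 1: m = 1.350000, f(m) = 0.618942 > 0 → root in [0.650000, 1.350000]
step 2: m = 1.000000, f(m) = -0.037420 < 0 → root in [1.000000, 1.350000]
step 3: m = 1.175000, f(m) = 0.304130 > 0 → root in [1.000000, 1.175000]
Midpoint of [1.000000, 1.175000] = 1.087500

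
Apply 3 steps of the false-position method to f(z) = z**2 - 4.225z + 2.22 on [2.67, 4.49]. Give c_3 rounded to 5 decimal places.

f(2.670000) = -1.931850, f(4.490000) = 3.409850
step 1: c = 3.328211, f(c) = -0.764702 < 0 → new bracket [3.328211, 4.490000]
step 2: c = 3.541030, f(c) = -0.201959 < 0 → new bracket [3.541030, 4.490000]
step 3: c = 3.594093, f(c) = -0.047539 < 0 → new bracket [3.594093, 4.490000]

3.59409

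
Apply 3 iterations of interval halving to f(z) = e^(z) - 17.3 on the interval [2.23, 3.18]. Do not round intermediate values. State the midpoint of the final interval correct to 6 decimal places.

f(2.230000) = -8.000134, f(3.180000) = 6.746754 (opposite signs)
step 1: m = 2.705000, f(m) = -2.345683 < 0 → root in [2.705000, 3.180000]
step 2: m = 2.942500, f(m) = 1.663195 > 0 → root in [2.705000, 2.942500]
step 3: m = 2.823750, f(m) = -0.460118 < 0 → root in [2.823750, 2.942500]
Midpoint of [2.823750, 2.942500] = 2.883125

2.883125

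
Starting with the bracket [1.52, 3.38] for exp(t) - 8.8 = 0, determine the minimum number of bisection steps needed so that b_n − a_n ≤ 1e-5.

18

Initial width b − a = 3.38 − 1.52 = 1.860000.
After n steps the width is (b−a)/2^n; need (b−a)/2^n ≤ 1e-5.
So n ≥ log₂(1.860000/1e-5) = log₂(186000.0000) ≈ 17.5049.
Hence n = 18.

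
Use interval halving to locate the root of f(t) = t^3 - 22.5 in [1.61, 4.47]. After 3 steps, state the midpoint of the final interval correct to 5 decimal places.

f(1.610000) = -18.326719, f(4.470000) = 66.814623 (opposite signs)
step 1: m = 3.040000, f(m) = 5.594464 > 0 → root in [1.610000, 3.040000]
step 2: m = 2.325000, f(m) = -9.931922 < 0 → root in [2.325000, 3.040000]
step 3: m = 2.682500, f(m) = -3.197250 < 0 → root in [2.682500, 3.040000]
Midpoint of [2.682500, 3.040000] = 2.861250

2.86125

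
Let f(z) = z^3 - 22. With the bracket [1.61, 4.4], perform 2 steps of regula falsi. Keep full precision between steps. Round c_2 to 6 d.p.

f(1.610000) = -17.826719, f(4.400000) = 63.184000
step 1: c = 2.223950, f(c) = -11.000444 < 0 → new bracket [2.223950, 4.400000]
step 2: c = 2.546626, f(c) = -5.484359 < 0 → new bracket [2.546626, 4.400000]

2.546626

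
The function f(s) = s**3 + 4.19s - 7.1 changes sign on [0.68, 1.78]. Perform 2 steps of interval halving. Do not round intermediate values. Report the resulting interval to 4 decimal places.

[1.2300, 1.5050]

f(0.680000) = -3.936368, f(1.780000) = 5.997952 (opposite signs)
step 1: m = 1.230000, f(m) = -0.085433 < 0 → root in [1.230000, 1.780000]
step 2: m = 1.505000, f(m) = 2.614813 > 0 → root in [1.230000, 1.505000]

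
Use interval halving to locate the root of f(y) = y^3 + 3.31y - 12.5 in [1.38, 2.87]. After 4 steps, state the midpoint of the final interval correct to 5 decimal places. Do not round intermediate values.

1.89219

f(1.380000) = -5.304128, f(2.870000) = 20.639603 (opposite signs)
step 1: m = 2.125000, f(m) = 4.129453 > 0 → root in [1.380000, 2.125000]
step 2: m = 1.752500, f(m) = -1.316848 < 0 → root in [1.752500, 2.125000]
step 3: m = 1.938750, f(m) = 1.204542 > 0 → root in [1.752500, 1.938750]
step 4: m = 1.845625, f(m) = -0.104170 < 0 → root in [1.845625, 1.938750]
Midpoint of [1.845625, 1.938750] = 1.892187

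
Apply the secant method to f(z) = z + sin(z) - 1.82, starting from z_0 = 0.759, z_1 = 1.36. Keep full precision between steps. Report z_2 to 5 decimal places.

1.01056

Secant update: z_(k+1) = z_k − f(z_k)·(z_k − z_(k-1))/(f(z_k) − f(z_(k-1))).
f(z_0) = -0.372804, f(z_1) = 0.517865
z_2 = 1.360000 - (0.517865)·(1.360000 - 0.759000)/(0.517865 - (-0.372804)) = 1.010558; f(z_2) = 0.037687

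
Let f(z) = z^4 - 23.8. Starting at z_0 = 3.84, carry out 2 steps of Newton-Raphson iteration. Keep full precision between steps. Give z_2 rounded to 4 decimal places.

f'(z) = 4z^3
z_0 = 3.840000: f = 193.632719, f' = 226.492416 → z_1 = 3.840000 - (193.632719)/(226.492416) = 2.985081
z_1 = 2.985081: f = 55.600704, f' = 106.396724 → z_2 = 2.985081 - (55.600704)/(106.396724) = 2.462502

2.4625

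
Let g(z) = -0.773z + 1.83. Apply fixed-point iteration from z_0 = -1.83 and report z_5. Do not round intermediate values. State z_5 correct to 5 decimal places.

z_1 = g(-1.830000) = 3.244590
z_2 = g(3.244590) = -0.678068
z_3 = g(-0.678068) = 2.354147
z_4 = g(2.354147) = 0.010245
z_5 = g(0.010245) = 1.822081

1.82208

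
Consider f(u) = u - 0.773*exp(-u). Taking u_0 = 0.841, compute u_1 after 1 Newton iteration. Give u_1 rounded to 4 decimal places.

0.4603

f'(u) = 1 + 0.773*exp(-u)
u_0 = 0.841000: f = 0.507621, f' = 1.333379 → u_1 = 0.841000 - (0.507621)/(1.333379) = 0.460297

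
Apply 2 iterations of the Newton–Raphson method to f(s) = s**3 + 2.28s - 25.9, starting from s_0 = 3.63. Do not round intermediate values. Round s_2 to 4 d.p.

2.7155

f'(s) = 3s**2 + 2.28
s_0 = 3.630000: f = 30.208547, f' = 41.810700 → s_1 = 3.630000 - (30.208547)/(41.810700) = 2.907492
s_1 = 2.907492: f = 5.307606, f' = 27.640537 → s_2 = 2.907492 - (5.307606)/(27.640537) = 2.715470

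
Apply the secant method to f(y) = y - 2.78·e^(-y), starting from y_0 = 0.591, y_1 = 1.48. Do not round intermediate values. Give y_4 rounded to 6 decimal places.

f(y_0) = -0.948490, f(y_1) = 0.847167
y_2 = 1.480000 - (0.847167)·(1.480000 - 0.591000)/(0.847167 - (-0.948490)) = 1.060582; f(y_2) = 0.097994
y_3 = 1.060582 - (0.097994)·(1.060582 - 1.480000)/(0.097994 - (0.847167)) = 1.005720; f(y_3) = -0.011151
y_4 = 1.005720 - (-0.011151)·(1.005720 - 1.060582)/(-0.011151 - (0.097994)) = 1.011325; f(y_4) = 0.000138

1.011325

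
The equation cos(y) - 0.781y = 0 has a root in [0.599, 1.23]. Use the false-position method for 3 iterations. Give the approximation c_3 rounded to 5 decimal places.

f(0.599000) = 0.358081, f(1.230000) = -0.626392
step 1: c = 0.828513, f(c) = 0.028904 > 0 → new bracket [0.828513, 1.230000]
step 2: c = 0.846222, f(c) = 0.001918 > 0 → new bracket [0.846222, 1.230000]
step 3: c = 0.847393, f(c) = 0.000125 > 0 → new bracket [0.847393, 1.230000]

0.84739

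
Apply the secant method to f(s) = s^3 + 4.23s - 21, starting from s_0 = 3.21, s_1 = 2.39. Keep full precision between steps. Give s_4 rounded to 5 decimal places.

2.25474

f(s_0) = 25.654461, f(s_1) = 2.761619
s_2 = 2.390000 - (2.761619)·(2.390000 - 3.210000)/(2.761619 - (25.654461)) = 2.291081; f(s_2) = 0.717285
s_3 = 2.291081 - (0.717285)·(2.291081 - 2.390000)/(0.717285 - (2.761619)) = 2.256374; f(s_3) = 0.032174
s_4 = 2.256374 - (0.032174)·(2.256374 - 2.291081)/(0.032174 - (0.717285)) = 2.254744; f(s_4) = 0.000403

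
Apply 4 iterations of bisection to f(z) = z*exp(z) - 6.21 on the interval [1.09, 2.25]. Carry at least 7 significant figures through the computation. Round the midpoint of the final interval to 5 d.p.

f(1.090000) = -2.968041, f(2.250000) = 15.137406 (opposite signs)
step 1: m = 1.670000, f(m) = 2.661320 > 0 → root in [1.090000, 1.670000]
step 2: m = 1.380000, f(m) = -0.724636 < 0 → root in [1.380000, 1.670000]
step 3: m = 1.525000, f(m) = 0.797594 > 0 → root in [1.380000, 1.525000]
step 4: m = 1.452500, f(m) = -0.002326 < 0 → root in [1.452500, 1.525000]
Midpoint of [1.452500, 1.525000] = 1.488750

1.48875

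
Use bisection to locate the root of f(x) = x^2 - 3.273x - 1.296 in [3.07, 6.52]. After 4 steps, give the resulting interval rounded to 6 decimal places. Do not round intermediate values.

f(3.070000) = -1.919210, f(6.520000) = 19.874440 (opposite signs)
step 1: m = 4.795000, f(m) = 6.001990 > 0 → root in [3.070000, 4.795000]
step 2: m = 3.932500, f(m) = 1.297484 > 0 → root in [3.070000, 3.932500]
step 3: m = 3.501250, f(m) = -0.496840 < 0 → root in [3.501250, 3.932500]
step 4: m = 3.716875, f(m) = 0.353828 > 0 → root in [3.501250, 3.716875]

[3.501250, 3.716875]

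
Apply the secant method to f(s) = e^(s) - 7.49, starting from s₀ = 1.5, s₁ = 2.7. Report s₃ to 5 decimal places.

1.96186

f(s_0) = -3.008311, f(s_1) = 7.389732
s_2 = 2.700000 - (7.389732)·(2.700000 - 1.500000)/(7.389732 - (-3.008311)) = 1.847178; f(s_2) = -1.148102
s_3 = 1.847178 - (-1.148102)·(1.847178 - 2.700000)/(-1.148102 - (7.389732)) = 1.961859; f(s_3) = -0.377463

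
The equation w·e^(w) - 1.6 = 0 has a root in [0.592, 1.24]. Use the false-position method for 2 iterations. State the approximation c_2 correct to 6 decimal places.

f(0.592000) = -0.529901, f(1.240000) = 2.684961
step 1: c = 0.698809, f(c) = -0.194447 < 0 → new bracket [0.698809, 1.240000]
step 2: c = 0.735356, f(c) = -0.065884 < 0 → new bracket [0.735356, 1.240000]

0.735356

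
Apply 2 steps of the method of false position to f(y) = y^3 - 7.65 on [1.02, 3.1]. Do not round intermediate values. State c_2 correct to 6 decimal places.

False-position update: c = (a·f(b) − b·f(a))/(f(b) − f(a)); replace the endpoint whose sign matches f(c).
f(1.020000) = -6.588792, f(3.100000) = 22.141000
step 1: c = 1.497020, f(c) = -4.295075 < 0 → new bracket [1.497020, 3.100000]
step 2: c = 1.757457, f(c) = -2.221826 < 0 → new bracket [1.757457, 3.100000]

1.757457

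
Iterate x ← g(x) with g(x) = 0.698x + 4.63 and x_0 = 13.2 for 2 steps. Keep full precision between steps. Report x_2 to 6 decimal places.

14.292833

x_1 = g(13.200000) = 13.843600
x_2 = g(13.843600) = 14.292833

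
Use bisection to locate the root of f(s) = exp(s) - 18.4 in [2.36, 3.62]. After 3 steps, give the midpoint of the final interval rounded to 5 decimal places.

f(2.360000) = -7.809049, f(3.620000) = 18.937568 (opposite signs)
step 1: m = 2.990000, f(m) = 1.485682 > 0 → root in [2.360000, 2.990000]
step 2: m = 2.675000, f(m) = -3.887650 < 0 → root in [2.675000, 2.990000]
step 3: m = 2.832500, f(m) = -1.412123 < 0 → root in [2.832500, 2.990000]
Midpoint of [2.832500, 2.990000] = 2.911250

2.91125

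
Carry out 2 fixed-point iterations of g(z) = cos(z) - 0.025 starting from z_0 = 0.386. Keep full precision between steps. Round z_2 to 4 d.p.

z_1 = g(0.386000) = 0.901422
z_2 = g(0.901422) = 0.595495

0.5955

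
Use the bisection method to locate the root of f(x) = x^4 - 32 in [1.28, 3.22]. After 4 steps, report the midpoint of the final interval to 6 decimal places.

f(1.280000) = -29.315645, f(3.220000) = 75.503719 (opposite signs)
step 1: m = 2.250000, f(m) = -6.371094 < 0 → root in [2.250000, 3.220000]
step 2: m = 2.735000, f(m) = 23.953766 > 0 → root in [2.250000, 2.735000]
step 3: m = 2.492500, f(m) = 6.595855 > 0 → root in [2.250000, 2.492500]
step 4: m = 2.371250, f(m) = -0.383821 < 0 → root in [2.371250, 2.492500]
Midpoint of [2.371250, 2.492500] = 2.431875

2.431875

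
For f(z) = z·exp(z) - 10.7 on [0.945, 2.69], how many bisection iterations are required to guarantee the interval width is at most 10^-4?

15

Initial width b − a = 2.69 − 0.945 = 1.745000.
After n steps the width is (b−a)/2^n; need (b−a)/2^n ≤ 10^-4.
So n ≥ log₂(1.745000/10^-4) = log₂(17450.0000) ≈ 14.0909.
Hence n = 15.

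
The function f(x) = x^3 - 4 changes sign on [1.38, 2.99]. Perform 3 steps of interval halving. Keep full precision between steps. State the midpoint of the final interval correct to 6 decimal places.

f(1.380000) = -1.371928, f(2.990000) = 22.730899 (opposite signs)
step 1: m = 2.185000, f(m) = 6.431682 > 0 → root in [1.380000, 2.185000]
step 2: m = 1.782500, f(m) = 1.663548 > 0 → root in [1.380000, 1.782500]
step 3: m = 1.581250, f(m) = -0.046319 < 0 → root in [1.581250, 1.782500]
Midpoint of [1.581250, 1.782500] = 1.681875

1.681875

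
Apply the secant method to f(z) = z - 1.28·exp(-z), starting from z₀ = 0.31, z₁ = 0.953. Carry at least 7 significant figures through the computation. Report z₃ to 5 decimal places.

0.65980

Secant update: z_(k+1) = z_k − f(z_k)·(z_k − z_(k-1))/(f(z_k) − f(z_(k-1))).
f(z_0) = -0.628812, f(z_1) = 0.459454
z_2 = 0.953000 - (0.459454)·(0.953000 - 0.310000)/(0.459454 - (-0.628812)) = 0.681532; f(z_2) = 0.034056
z_3 = 0.681532 - (0.034056)·(0.681532 - 0.953000)/(0.034056 - (0.459454)) = 0.659800; f(z_3) = -0.001902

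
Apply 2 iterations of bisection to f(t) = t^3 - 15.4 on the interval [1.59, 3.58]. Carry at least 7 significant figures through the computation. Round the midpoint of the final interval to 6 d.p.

f(1.590000) = -11.380321, f(3.580000) = 30.482712 (opposite signs)
step 1: m = 2.585000, f(m) = 1.873552 > 0 → root in [1.590000, 2.585000]
step 2: m = 2.087500, f(m) = -6.303393 < 0 → root in [2.087500, 2.585000]
Midpoint of [2.087500, 2.585000] = 2.336250

2.336250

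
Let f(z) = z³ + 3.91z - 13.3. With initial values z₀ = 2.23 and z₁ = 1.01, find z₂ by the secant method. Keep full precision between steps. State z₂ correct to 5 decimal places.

f(z_0) = 6.508867, f(z_1) = -8.320599
z_2 = 1.010000 - (-8.320599)·(1.010000 - 2.230000)/(-8.320599 - (6.508867)) = 1.694524; f(z_2) = -1.808731

1.69452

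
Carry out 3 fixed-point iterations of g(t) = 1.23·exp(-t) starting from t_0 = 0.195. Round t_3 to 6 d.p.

t_1 = g(0.195000) = 1.012087
t_2 = g(1.012087) = 0.447056
t_3 = g(0.447056) = 0.786595

0.786595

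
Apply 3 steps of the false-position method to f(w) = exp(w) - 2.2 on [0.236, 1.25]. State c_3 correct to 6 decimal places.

False-position update: c = (a·f(b) − b·f(a))/(f(b) − f(a)); replace the endpoint whose sign matches f(c).
f(0.236000) = -0.933826, f(1.250000) = 1.290343
step 1: c = 0.661732, f(c) = -0.261854 < 0 → new bracket [0.661732, 1.250000]
step 2: c = 0.760972, f(c) = -0.059644 < 0 → new bracket [0.760972, 1.250000]
step 3: c = 0.782578, f(c) = -0.012897 < 0 → new bracket [0.782578, 1.250000]

0.782578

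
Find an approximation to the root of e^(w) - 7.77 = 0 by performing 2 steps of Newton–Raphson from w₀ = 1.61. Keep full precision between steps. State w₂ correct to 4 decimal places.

f'(w) = e^(w)
w_0 = 1.610000: f = -2.767189, f' = 5.002811 → w_1 = 1.610000 - (-2.767189)/(5.002811) = 2.163127
w_1 = 2.163127: f = 0.928293, f' = 8.698293 → w_2 = 2.163127 - (0.928293)/(8.698293) = 2.056406

2.0564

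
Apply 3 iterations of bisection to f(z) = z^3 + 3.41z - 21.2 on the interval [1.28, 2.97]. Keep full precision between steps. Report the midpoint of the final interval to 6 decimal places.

2.441875

f(1.280000) = -14.738048, f(2.970000) = 15.125773 (opposite signs)
step 1: m = 2.125000, f(m) = -4.358047 < 0 → root in [2.125000, 2.970000]
step 2: m = 2.547500, f(m) = 4.019629 > 0 → root in [2.125000, 2.547500]
step 3: m = 2.336250, f(m) = -0.481985 < 0 → root in [2.336250, 2.547500]
Midpoint of [2.336250, 2.547500] = 2.441875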